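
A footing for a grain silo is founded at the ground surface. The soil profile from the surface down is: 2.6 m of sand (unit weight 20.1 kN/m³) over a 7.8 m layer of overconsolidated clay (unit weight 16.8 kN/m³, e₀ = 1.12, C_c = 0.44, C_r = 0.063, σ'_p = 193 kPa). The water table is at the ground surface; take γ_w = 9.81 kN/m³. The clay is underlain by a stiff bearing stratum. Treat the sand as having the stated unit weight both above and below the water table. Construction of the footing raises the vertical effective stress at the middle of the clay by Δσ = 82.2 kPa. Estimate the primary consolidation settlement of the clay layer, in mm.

Mid-depth of clay below the ground surface: z = 2.6 + 7.8/2 = 6.5 m.
Total vertical stress at mid-clay: σ_v = 20.1×2.6 + 16.8×3.9 = 117.78 kPa.
Pore pressure: u = 9.81×(6.5 − 0) = 63.765 kPa.
Initial effective stress: σ'_0 = σ_v − u = 117.78 − 63.765 = 54.015 kPa.
Final effective stress: σ'_f = 54.015 + 82.2 = 136.22 kPa.
σ'_f = 136.22 ≤ σ'_p = 193 kPa, so the clay remains overconsolidated and only the recompression index applies:
S_c = C_r·H/(1+e₀)·log₁₀(σ'_f/σ'_0) = 0.063×7.8/2.12×log₁₀(136.22/54.015)
    = 0.23179 × 0.40173 = 0.09312 m

S_c ≈ 93.1 mm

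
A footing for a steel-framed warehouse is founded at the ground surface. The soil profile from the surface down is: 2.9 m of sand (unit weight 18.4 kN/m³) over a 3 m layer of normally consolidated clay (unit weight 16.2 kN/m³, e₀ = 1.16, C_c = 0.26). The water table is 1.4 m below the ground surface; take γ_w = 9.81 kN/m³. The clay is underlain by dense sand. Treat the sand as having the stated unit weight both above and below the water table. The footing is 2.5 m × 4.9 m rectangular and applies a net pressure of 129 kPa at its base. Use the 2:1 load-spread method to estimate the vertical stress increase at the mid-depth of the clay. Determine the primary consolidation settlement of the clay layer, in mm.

S_c ≈ 64.7 mm

Mid-depth of clay below the ground surface: z = 2.9 + 3/2 = 4.4 m.
Total vertical stress at mid-clay: σ_v = 18.4×2.9 + 16.2×1.5 = 77.66 kPa.
Pore pressure: u = 9.81×(4.4 − 1.4) = 29.43 kPa.
Initial effective stress: σ'_0 = σ_v − u = 77.66 − 29.43 = 48.23 kPa.
Stress increase at mid-clay by the 2:1 spreading method:
Δσ = qBL/((B+z)(L+z)) = 129×2.5×4.9/((2.5+4.4)(4.9+4.4)) = 24.626 kPa
Final effective stress: σ'_f = σ'_0 + Δσ = 48.23 + 24.626 = 72.856 kPa.
Normally consolidated clay, so the full stress increment lies on the virgin compression line:
S_c = C_c·H/(1+e₀)·log₁₀(σ'_f/σ'_0) = 0.26×3/(1+1.16)×log₁₀(72.856/48.23)
    = 0.36111 × 0.17915 = 0.06469 m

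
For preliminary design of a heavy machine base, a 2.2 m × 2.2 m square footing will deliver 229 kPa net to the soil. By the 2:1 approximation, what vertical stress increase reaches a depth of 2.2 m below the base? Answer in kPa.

By the 2:1 method the load spreads at 1 horizontal : 2 vertical, so at depth z the loaded area has grown by z in each plan dimension:
Δσ = qBL/((B+z)(L+z)) = 229×2.2×2.2/((2.2+2.2)(2.2+2.2)) = 57.25 kPa

Δσ_z ≈ 57.2 kPa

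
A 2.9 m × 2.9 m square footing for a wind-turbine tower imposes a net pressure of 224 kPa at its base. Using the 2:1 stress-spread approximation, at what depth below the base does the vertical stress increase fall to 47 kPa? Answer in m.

2:1 spreading — at depth z the loaded area has grown by z in each plan dimension:
qB²/(B+z)² = Δσ_z ⇒ z = B(√(q/Δσ_z) − 1) = 2.9×(√(224/47) − 1) = 3.431 m

z ≈ 3.43 m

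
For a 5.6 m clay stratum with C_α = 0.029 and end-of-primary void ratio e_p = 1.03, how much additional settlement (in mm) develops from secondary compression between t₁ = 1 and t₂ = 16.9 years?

S_s ≈ 98.2 mm

Secondary compression: S_s = C_α·H/(1+e_p)·log₁₀(t₂/t₁)
S_s = 0.029×5.6/(1+1.03)×log₁₀(16.9/1)
    = 0.08 × 1.228 = 0.09823 m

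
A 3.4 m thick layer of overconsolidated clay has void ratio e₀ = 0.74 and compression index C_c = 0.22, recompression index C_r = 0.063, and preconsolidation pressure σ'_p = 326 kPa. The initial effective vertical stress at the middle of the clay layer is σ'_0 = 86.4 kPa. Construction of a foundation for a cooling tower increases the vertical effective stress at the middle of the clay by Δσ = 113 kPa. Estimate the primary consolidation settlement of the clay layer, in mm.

Final effective stress: σ'_f = 86.4 + 113 = 199.4 kPa.
σ'_f = 199.4 ≤ σ'_p = 326 kPa, so the clay remains overconsolidated and only the recompression index applies:
S_c = C_r·H/(1+e₀)·log₁₀(σ'_f/σ'_0) = 0.063×3.4/1.74×log₁₀(199.4/86.4)
    = 0.1231 × 0.36321 = 0.04471 m

S_c ≈ 44.7 mm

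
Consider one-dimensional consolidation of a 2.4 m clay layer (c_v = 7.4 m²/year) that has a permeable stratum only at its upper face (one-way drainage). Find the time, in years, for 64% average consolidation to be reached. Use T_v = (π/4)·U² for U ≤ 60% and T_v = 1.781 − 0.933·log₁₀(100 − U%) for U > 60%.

t ≈ 0.256 years

Drainage path length: H_d = H = 2.4 m (single drainage).
U > 60%: T_v = 1.781 − 0.933·log₁₀(100 − 64) = 0.32897.
t = T_v·H_d²/c_v = 0.32897×2.4²/7.4 = 0.2561 years.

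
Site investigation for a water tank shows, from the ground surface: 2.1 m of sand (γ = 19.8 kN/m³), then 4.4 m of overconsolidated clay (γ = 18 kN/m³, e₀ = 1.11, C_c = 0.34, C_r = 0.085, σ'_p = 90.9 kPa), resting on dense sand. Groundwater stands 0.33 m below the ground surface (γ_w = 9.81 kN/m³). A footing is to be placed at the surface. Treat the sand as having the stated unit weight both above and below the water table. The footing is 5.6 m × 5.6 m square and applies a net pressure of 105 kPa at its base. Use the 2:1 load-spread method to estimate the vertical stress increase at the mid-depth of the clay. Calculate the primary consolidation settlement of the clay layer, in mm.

S_c ≈ 45.1 mm

Mid-depth of clay below the ground surface: z = 2.1 + 4.4/2 = 4.3 m.
Total vertical stress at mid-clay: σ_v = 19.8×2.1 + 18×2.2 = 81.18 kPa.
Pore pressure: u = 9.81×(4.3 − 0.33) = 38.946 kPa.
Initial effective stress: σ'_0 = σ_v − u = 81.18 − 38.946 = 42.234 kPa.
Stress increase at mid-clay by the 2:1 spreading method:
Δσ = qBL/((B+z)(L+z)) = 105×5.6×5.6/((5.6+4.3)(5.6+4.3)) = 33.597 kPa
Final effective stress: σ'_f = 42.234 + 33.597 = 75.831 kPa.
σ'_f = 75.831 ≤ σ'_p = 90.9 kPa, so the clay remains overconsolidated and only the recompression index applies:
S_c = C_r·H/(1+e₀)·log₁₀(σ'_f/σ'_0) = 0.085×4.4/2.11×log₁₀(75.831/42.234)
    = 0.17725 × 0.25418 = 0.04505 m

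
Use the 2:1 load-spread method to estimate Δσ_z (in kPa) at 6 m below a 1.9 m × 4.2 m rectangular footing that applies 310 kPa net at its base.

Δσ_z ≈ 30.7 kPa

By the 2:1 method the load spreads at 1 horizontal : 2 vertical, so at depth z the loaded area has grown by z in each plan dimension:
Δσ = qBL/((B+z)(L+z)) = 310×1.9×4.2/((1.9+6)(4.2+6)) = 30.7 kPa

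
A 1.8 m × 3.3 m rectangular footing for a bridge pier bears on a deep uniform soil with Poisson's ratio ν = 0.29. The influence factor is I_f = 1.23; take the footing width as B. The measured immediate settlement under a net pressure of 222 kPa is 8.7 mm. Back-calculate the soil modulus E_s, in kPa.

E_s ≈ 51700 kPa

S_e = q·B·(1−ν²)/E_s · I_f  ⇒  E_s = q·B·(1−ν²)·I_f / S_e.
E_s = 222 × 1.8 × 0.9159 × 1.23 / 0.0087 = 51740 kPa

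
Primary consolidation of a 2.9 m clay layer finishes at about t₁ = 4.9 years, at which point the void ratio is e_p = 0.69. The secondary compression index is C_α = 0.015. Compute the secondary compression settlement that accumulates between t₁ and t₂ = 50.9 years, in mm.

Secondary compression: S_s = C_α·H/(1+e_p)·log₁₀(t₂/t₁)
S_s = 0.015×2.9/(1+0.69)×log₁₀(50.9/4.9)
    = 0.02574 × 1.017 = 0.02616 m

S_s ≈ 26.2 mm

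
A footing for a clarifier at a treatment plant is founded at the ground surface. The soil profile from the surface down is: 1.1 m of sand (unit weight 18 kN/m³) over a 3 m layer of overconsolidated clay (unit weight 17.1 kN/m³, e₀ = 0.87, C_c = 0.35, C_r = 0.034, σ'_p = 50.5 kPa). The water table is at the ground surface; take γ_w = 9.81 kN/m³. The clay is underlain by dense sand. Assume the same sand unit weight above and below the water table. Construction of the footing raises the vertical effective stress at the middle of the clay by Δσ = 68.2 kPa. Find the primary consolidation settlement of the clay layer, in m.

S_c ≈ 0.158 m

Mid-depth of clay below the ground surface: z = 1.1 + 3/2 = 2.6 m.
Total vertical stress at mid-clay: σ_v = 18×1.1 + 17.1×1.5 = 45.45 kPa.
Pore pressure: u = 9.81×(2.6 − 0) = 25.506 kPa.
Initial effective stress: σ'_0 = σ_v − u = 45.45 − 25.506 = 19.944 kPa.
Final effective stress: σ'_f = 19.944 + 68.2 = 88.144 kPa.
σ'_f = 88.144 > σ'_p = 50.5 kPa, so the stress path crosses the preconsolidation pressure — recompression up to σ'_p, then virgin compression beyond:
S_c = H/(1+e₀)·[C_r·log₁₀(σ'_p/σ'_0) + C_c·log₁₀(σ'_f/σ'_p)]
    = 3/1.87 × [0.034×log₁₀(50.5/19.944) + 0.35×log₁₀(88.144/50.5)]
    = 1.6043 × [0.013718 + 0.084665] = 0.1578 m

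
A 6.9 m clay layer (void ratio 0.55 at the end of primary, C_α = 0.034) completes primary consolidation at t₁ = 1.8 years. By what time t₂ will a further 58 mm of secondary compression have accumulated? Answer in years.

S_s = C_α·H/(1+e_p)·log₁₀(t₂/t₁) ⇒ log₁₀(t₂/t₁) = S_s·(1+e_p)/(C_α·H).
log₁₀(t₂/t₁) = 0.058 × (1+0.55) / (0.034×6.9) = 0.3832
t₂ = t₁ × 10^0.3832 = 1.8 × 2.417 = 4.35 years

t₂ ≈ 4.35 years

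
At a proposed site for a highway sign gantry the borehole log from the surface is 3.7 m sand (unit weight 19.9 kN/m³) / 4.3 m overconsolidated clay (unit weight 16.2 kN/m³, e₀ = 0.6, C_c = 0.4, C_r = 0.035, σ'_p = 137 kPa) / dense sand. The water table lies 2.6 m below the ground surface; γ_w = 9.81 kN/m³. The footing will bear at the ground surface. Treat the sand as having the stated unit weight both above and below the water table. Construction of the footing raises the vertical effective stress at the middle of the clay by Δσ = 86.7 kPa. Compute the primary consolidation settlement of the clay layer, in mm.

S_c ≈ 106 mm

Mid-depth of clay below the ground surface: z = 3.7 + 4.3/2 = 5.85 m.
Total vertical stress at mid-clay: σ_v = 19.9×3.7 + 16.2×2.15 = 108.46 kPa.
Pore pressure: u = 9.81×(5.85 − 2.6) = 31.883 kPa.
Initial effective stress: σ'_0 = σ_v − u = 108.46 − 31.883 = 76.577 kPa.
Final effective stress: σ'_f = 76.577 + 86.7 = 163.28 kPa.
σ'_f = 163.28 > σ'_p = 137 kPa, so the stress path crosses the preconsolidation pressure — recompression up to σ'_p, then virgin compression beyond:
S_c = H/(1+e₀)·[C_r·log₁₀(σ'_p/σ'_0) + C_c·log₁₀(σ'_f/σ'_p)]
    = 4.3/1.6 × [0.035×log₁₀(137/76.577) + 0.4×log₁₀(163.28/137)]
    = 2.6875 × [0.0088418 + 0.030485] = 0.1057 m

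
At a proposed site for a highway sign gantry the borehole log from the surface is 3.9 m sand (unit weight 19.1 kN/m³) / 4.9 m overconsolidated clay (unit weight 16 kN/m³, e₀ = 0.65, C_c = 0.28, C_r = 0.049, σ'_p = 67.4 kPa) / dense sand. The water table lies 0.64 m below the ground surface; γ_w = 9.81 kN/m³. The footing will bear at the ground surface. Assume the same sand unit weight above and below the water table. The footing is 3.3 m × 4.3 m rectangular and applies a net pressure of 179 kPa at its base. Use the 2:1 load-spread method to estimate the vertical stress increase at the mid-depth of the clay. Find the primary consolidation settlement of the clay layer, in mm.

S_c ≈ 82.4 mm

Mid-depth of clay below the ground surface: z = 3.9 + 4.9/2 = 6.35 m.
Total vertical stress at mid-clay: σ_v = 19.1×3.9 + 16×2.45 = 113.69 kPa.
Pore pressure: u = 9.81×(6.35 − 0.64) = 56.015 kPa.
Initial effective stress: σ'_0 = σ_v − u = 113.69 − 56.015 = 57.675 kPa.
Stress increase at mid-clay by the 2:1 spreading method:
Δσ = qBL/((B+z)(L+z)) = 179×3.3×4.3/((3.3+6.35)(4.3+6.35)) = 24.715 kPa
Final effective stress: σ'_f = 57.675 + 24.715 = 82.39 kPa.
σ'_f = 82.39 > σ'_p = 67.4 kPa, so the stress path crosses the preconsolidation pressure — recompression up to σ'_p, then virgin compression beyond:
S_c = H/(1+e₀)·[C_r·log₁₀(σ'_p/σ'_0) + C_c·log₁₀(σ'_f/σ'_p)]
    = 4.9/1.65 × [0.049×log₁₀(67.4/57.675) + 0.28×log₁₀(82.39/67.4)]
    = 2.9697 × [0.0033159 + 0.02442] = 0.08237 m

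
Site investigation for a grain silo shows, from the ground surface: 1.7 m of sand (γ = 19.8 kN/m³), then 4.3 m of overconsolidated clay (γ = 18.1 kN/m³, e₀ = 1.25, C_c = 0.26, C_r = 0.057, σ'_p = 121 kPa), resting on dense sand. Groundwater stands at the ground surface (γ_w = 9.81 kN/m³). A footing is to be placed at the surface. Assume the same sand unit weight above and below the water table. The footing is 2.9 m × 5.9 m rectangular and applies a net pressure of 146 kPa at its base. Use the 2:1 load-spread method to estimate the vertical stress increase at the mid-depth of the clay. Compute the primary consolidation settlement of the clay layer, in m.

S_c ≈ 0.0349 m

Mid-depth of clay below the ground surface: z = 1.7 + 4.3/2 = 3.85 m.
Total vertical stress at mid-clay: σ_v = 19.8×1.7 + 18.1×2.15 = 72.575 kPa.
Pore pressure: u = 9.81×(3.85 − 0) = 37.769 kPa.
Initial effective stress: σ'_0 = σ_v − u = 72.575 − 37.769 = 34.806 kPa.
Stress increase at mid-clay by the 2:1 spreading method:
Δσ = qBL/((B+z)(L+z)) = 146×2.9×5.9/((2.9+3.85)(5.9+3.85)) = 37.957 kPa
Final effective stress: σ'_f = 34.806 + 37.957 = 72.763 kPa.
σ'_f = 72.763 ≤ σ'_p = 121 kPa, so the clay remains overconsolidated and only the recompression index applies:
S_c = C_r·H/(1+e₀)·log₁₀(σ'_f/σ'_0) = 0.057×4.3/2.25×log₁₀(72.763/34.806)
    = 0.10893 × 0.32026 = 0.03489 m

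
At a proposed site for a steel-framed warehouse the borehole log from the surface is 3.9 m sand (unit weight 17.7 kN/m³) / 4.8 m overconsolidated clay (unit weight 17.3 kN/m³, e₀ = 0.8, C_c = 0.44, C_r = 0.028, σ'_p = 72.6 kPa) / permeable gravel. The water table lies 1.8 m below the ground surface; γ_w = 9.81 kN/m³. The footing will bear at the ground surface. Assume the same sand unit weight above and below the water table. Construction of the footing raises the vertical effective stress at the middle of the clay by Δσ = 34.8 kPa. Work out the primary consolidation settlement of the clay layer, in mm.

Mid-depth of clay below the ground surface: z = 3.9 + 4.8/2 = 6.3 m.
Total vertical stress at mid-clay: σ_v = 17.7×3.9 + 17.3×2.4 = 110.55 kPa.
Pore pressure: u = 9.81×(6.3 − 1.8) = 44.145 kPa.
Initial effective stress: σ'_0 = σ_v − u = 110.55 − 44.145 = 66.405 kPa.
Final effective stress: σ'_f = 66.405 + 34.8 = 101.2 kPa.
σ'_f = 101.2 > σ'_p = 72.6 kPa, so the stress path crosses the preconsolidation pressure — recompression up to σ'_p, then virgin compression beyond:
S_c = H/(1+e₀)·[C_r·log₁₀(σ'_p/σ'_0) + C_c·log₁₀(σ'_f/σ'_p)]
    = 4.8/1.8 × [0.028×log₁₀(72.6/66.405) + 0.44×log₁₀(101.2/72.6)]
    = 2.6667 × [0.0010846 + 0.063467] = 0.1721 m

S_c ≈ 172 mm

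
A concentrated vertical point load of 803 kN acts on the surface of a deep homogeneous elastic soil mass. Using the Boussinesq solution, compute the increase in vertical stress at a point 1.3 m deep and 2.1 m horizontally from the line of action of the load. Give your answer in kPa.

Δσ_z ≈ 9.17 kPa

Boussinesq vertical stress below a point load on an elastic half-space:
Δσ_z = 3P/(2πz²) · [1 + (r/z)²]^(−5/2)
r/z = 2.1/1.3 = 1.6154; [1+(r/z)²]^(−5/2) = 0.040401.
Δσ_z = 3×803/(2π×1.3²) × 0.040401 = 226.87 × 0.040401 = 9.166 kPa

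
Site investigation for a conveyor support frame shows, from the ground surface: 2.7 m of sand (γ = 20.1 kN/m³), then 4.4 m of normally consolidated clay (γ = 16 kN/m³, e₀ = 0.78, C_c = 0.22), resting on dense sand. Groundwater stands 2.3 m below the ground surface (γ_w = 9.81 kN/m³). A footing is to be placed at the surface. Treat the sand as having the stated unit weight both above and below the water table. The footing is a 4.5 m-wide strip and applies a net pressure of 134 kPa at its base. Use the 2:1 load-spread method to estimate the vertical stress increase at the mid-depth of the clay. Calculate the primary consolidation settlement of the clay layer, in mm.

Mid-depth of clay below the ground surface: z = 2.7 + 4.4/2 = 4.9 m.
Total vertical stress at mid-clay: σ_v = 20.1×2.7 + 16×2.2 = 89.47 kPa.
Pore pressure: u = 9.81×(4.9 − 2.3) = 25.506 kPa.
Initial effective stress: σ'_0 = σ_v − u = 89.47 − 25.506 = 63.964 kPa.
Stress increase at mid-clay by the 2:1 spreading method:
Δσ = qB/(B+z) = 134×4.5/(4.5+4.9) = 64.149 kPa
Final effective stress: σ'_f = σ'_0 + Δσ = 63.964 + 64.149 = 128.11 kPa.
Normally consolidated clay, so the full stress increment lies on the virgin compression line:
S_c = C_c·H/(1+e₀)·log₁₀(σ'_f/σ'_0) = 0.22×4.4/(1+0.78)×log₁₀(128.11/63.964)
    = 0.54382 × 0.30165 = 0.164 m

S_c ≈ 164 mm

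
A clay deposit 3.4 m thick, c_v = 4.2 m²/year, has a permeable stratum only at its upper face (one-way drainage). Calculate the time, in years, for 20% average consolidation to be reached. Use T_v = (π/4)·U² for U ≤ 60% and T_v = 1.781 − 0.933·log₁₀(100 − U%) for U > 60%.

t ≈ 0.0865 years

Drainage path length: H_d = H = 3.4 m (single drainage).
U ≤ 60%: T_v = (π/4)·U² = (π/4)×0.2² = 0.031416.
t = T_v·H_d²/c_v = 0.031416×3.4²/4.2 = 0.08647 years.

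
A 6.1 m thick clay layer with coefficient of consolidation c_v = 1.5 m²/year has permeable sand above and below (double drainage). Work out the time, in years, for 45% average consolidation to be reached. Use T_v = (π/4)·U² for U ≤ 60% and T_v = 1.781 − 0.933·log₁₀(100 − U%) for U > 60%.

t ≈ 0.986 years

Drainage path length: H_d = H/2 = 3.05 m (double drainage).
U ≤ 60%: T_v = (π/4)·U² = (π/4)×0.45² = 0.15904.
t = T_v·H_d²/c_v = 0.15904×3.05²/1.5 = 0.9863 years.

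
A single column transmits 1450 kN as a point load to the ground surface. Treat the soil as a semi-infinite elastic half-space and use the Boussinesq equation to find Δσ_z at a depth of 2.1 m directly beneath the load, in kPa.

Δσ_z ≈ 157 kPa

Boussinesq vertical stress below a point load on an elastic half-space:
Δσ_z = 3P/(2πz²) · [1 + (r/z)²]^(−5/2)
r/z = 0/2.1 = 0; [1+(r/z)²]^(−5/2) = 1.
Δσ_z = 3×1450/(2π×2.1²) × 1 = 156.99 × 1 = 157 kPa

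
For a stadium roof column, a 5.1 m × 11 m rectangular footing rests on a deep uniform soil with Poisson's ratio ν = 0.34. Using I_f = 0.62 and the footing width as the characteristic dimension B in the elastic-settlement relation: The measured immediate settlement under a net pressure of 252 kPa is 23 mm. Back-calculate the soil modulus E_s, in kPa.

E_s ≈ 30600 kPa

S_e = q·B·(1−ν²)/E_s · I_f  ⇒  E_s = q·B·(1−ν²)·I_f / S_e.
E_s = 252 × 5.1 × 0.8844 × 0.62 / 0.023 = 30640 kPa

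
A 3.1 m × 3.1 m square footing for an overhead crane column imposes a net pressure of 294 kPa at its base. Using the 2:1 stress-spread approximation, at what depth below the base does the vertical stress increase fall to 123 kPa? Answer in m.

z ≈ 1.69 m

2:1 spreading — at depth z the loaded area has grown by z in each plan dimension:
qB²/(B+z)² = Δσ_z ⇒ z = B(√(q/Δσ_z) − 1) = 3.1×(√(294/123) − 1) = 1.693 m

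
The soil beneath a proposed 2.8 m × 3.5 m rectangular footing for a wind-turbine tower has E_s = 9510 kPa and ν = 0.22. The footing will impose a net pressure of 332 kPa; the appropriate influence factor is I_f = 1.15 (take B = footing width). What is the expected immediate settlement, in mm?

S_e ≈ 107 mm

Immediate (elastic) settlement: S_e = q·B·(1−ν²)/E_s · I_f.
S_e = 332 × 2.8 × (1 − 0.22²) / 9510 × 1.15
    = 332 × 2.8 × 0.9516 / 9510 × 1.15
    = 0.107 m = 107 mm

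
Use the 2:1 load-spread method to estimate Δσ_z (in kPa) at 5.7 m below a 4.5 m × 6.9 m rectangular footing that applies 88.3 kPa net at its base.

Δσ_z ≈ 21.3 kPa

By the 2:1 method the load spreads at 1 horizontal : 2 vertical, so at depth z the loaded area has grown by z in each plan dimension:
Δσ = qBL/((B+z)(L+z)) = 88.3×4.5×6.9/((4.5+5.7)(6.9+5.7)) = 21.333 kPa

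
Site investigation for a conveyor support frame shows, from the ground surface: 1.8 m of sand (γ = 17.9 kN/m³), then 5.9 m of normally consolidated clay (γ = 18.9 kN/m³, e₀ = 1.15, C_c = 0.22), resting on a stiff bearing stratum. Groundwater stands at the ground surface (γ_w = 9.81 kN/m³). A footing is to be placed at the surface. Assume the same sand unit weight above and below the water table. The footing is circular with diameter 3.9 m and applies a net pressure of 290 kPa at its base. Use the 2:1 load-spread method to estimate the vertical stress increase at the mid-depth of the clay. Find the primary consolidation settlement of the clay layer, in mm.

Mid-depth of clay below the ground surface: z = 1.8 + 5.9/2 = 4.75 m.
Total vertical stress at mid-clay: σ_v = 17.9×1.8 + 18.9×2.95 = 87.975 kPa.
Pore pressure: u = 9.81×(4.75 − 0) = 46.598 kPa.
Initial effective stress: σ'_0 = σ_v − u = 87.975 − 46.598 = 41.377 kPa.
Stress increase at mid-clay by the 2:1 spreading method:
Δσ ≈ qD²/(D+z)² = 290×3.9²/(3.9+4.75)² = 58.952 kPa
Final effective stress: σ'_f = σ'_0 + Δσ = 41.377 + 58.952 = 100.33 kPa.
Normally consolidated clay, so the full stress increment lies on the virgin compression line:
S_c = C_c·H/(1+e₀)·log₁₀(σ'_f/σ'_0) = 0.22×5.9/(1+1.15)×log₁₀(100.33/41.377)
    = 0.60372 × 0.38467 = 0.2322 m

S_c ≈ 232 mm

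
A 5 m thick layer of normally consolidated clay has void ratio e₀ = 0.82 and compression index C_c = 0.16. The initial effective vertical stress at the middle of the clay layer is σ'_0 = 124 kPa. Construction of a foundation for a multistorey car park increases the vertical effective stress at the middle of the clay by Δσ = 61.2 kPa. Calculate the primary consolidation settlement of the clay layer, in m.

Final effective stress: σ'_f = σ'_0 + Δσ = 124 + 61.2 = 185.2 kPa.
Normally consolidated clay, so the full stress increment lies on the virgin compression line:
S_c = C_c·H/(1+e₀)·log₁₀(σ'_f/σ'_0) = 0.16×5/(1+0.82)×log₁₀(185.2/124)
    = 0.43956 × 0.17422 = 0.07658 m

S_c ≈ 0.0766 m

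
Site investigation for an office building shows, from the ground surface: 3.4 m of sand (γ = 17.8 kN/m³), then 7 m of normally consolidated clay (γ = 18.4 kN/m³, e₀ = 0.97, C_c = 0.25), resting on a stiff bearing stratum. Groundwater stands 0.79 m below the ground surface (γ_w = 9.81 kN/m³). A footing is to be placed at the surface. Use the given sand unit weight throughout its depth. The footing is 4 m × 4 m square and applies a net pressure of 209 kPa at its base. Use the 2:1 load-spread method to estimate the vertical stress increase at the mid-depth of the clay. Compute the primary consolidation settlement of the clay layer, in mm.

S_c ≈ 139 mm

Mid-depth of clay below the ground surface: z = 3.4 + 7/2 = 6.9 m.
Total vertical stress at mid-clay: σ_v = 17.8×3.4 + 18.4×3.5 = 124.92 kPa.
Pore pressure: u = 9.81×(6.9 − 0.79) = 59.939 kPa.
Initial effective stress: σ'_0 = σ_v − u = 124.92 − 59.939 = 64.981 kPa.
Stress increase at mid-clay by the 2:1 spreading method:
Δσ = qBL/((B+z)(L+z)) = 209×4×4/((4+6.9)(4+6.9)) = 28.146 kPa
Final effective stress: σ'_f = σ'_0 + Δσ = 64.981 + 28.146 = 93.127 kPa.
Normally consolidated clay, so the full stress increment lies on the virgin compression line:
S_c = C_c·H/(1+e₀)·log₁₀(σ'_f/σ'_0) = 0.25×7/(1+0.97)×log₁₀(93.127/64.981)
    = 0.88832 × 0.15629 = 0.1388 m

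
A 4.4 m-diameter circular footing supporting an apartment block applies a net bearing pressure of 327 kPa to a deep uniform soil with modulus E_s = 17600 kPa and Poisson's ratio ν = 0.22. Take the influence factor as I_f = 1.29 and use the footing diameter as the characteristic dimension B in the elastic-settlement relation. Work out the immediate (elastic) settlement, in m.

S_e ≈ 0.1 m

Immediate (elastic) settlement: S_e = q·B·(1−ν²)/E_s · I_f.
S_e = 327 × 4.4 × (1 − 0.22²) / 17600 × 1.29
    = 327 × 4.4 × 0.9516 / 17600 × 1.29
    = 0.1004 m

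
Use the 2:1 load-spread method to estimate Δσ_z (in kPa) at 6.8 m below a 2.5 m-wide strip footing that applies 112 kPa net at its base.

Δσ_z ≈ 30.1 kPa

By the 2:1 method the load spreads at 1 horizontal : 2 vertical, so at depth z the loaded area has grown by z in each plan dimension:
Δσ = qB/(B+z) = 112×2.5/(2.5+6.8) = 30.108 kPa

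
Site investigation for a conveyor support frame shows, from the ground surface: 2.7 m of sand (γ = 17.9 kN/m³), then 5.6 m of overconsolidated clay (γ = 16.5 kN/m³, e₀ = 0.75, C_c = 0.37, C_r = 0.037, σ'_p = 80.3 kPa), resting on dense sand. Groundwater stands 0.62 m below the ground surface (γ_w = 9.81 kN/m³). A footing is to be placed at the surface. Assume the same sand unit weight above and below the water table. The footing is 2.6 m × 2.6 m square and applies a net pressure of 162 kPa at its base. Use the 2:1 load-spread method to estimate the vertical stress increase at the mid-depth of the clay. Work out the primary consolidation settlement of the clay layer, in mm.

Mid-depth of clay below the ground surface: z = 2.7 + 5.6/2 = 5.5 m.
Total vertical stress at mid-clay: σ_v = 17.9×2.7 + 16.5×2.8 = 94.53 kPa.
Pore pressure: u = 9.81×(5.5 − 0.62) = 47.873 kPa.
Initial effective stress: σ'_0 = σ_v − u = 94.53 − 47.873 = 46.657 kPa.
Stress increase at mid-clay by the 2:1 spreading method:
Δσ = qBL/((B+z)(L+z)) = 162×2.6×2.6/((2.6+5.5)(2.6+5.5)) = 16.691 kPa
Final effective stress: σ'_f = 46.657 + 16.691 = 63.348 kPa.
σ'_f = 63.348 ≤ σ'_p = 80.3 kPa, so the clay remains overconsolidated and only the recompression index applies:
S_c = C_r·H/(1+e₀)·log₁₀(σ'_f/σ'_0) = 0.037×5.6/1.75×log₁₀(63.348/46.657)
    = 0.1184 × 0.13282 = 0.01573 m

S_c ≈ 15.7 mm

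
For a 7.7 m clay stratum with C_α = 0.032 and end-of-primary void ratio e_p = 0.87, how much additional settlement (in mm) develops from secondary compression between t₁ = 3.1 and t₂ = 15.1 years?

S_s ≈ 90.6 mm

Secondary compression: S_s = C_α·H/(1+e_p)·log₁₀(t₂/t₁)
S_s = 0.032×7.7/(1+0.87)×log₁₀(15.1/3.1)
    = 0.1318 × 0.6876 = 0.0906 m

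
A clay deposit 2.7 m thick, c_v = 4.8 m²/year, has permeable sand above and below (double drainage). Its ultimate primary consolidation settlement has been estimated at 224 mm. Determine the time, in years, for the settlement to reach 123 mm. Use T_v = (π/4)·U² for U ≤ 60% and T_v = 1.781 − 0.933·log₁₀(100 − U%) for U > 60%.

Drainage path length: H_d = H/2 = 1.35 m (double drainage).
U = S(t)/S_ult = 123/224 = 0.5491.
U ≤ 60%: T_v = (π/4)·U² = (π/4)×0.54911² = 0.23681.
t = T_v·H_d²/c_v = 0.23681×1.35²/4.8 = 0.08991 years.

t ≈ 0.0899 years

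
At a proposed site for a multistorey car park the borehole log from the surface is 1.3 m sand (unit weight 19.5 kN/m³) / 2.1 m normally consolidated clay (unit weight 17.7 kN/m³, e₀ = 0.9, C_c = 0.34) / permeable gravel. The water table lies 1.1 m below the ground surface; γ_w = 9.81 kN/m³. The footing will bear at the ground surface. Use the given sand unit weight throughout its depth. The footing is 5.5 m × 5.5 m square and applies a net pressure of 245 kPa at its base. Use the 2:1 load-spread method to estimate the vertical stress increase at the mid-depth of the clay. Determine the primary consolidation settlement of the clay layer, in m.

S_c ≈ 0.256 m

Mid-depth of clay below the ground surface: z = 1.3 + 2.1/2 = 2.35 m.
Total vertical stress at mid-clay: σ_v = 19.5×1.3 + 17.7×1.05 = 43.935 kPa.
Pore pressure: u = 9.81×(2.35 − 1.1) = 12.263 kPa.
Initial effective stress: σ'_0 = σ_v − u = 43.935 − 12.263 = 31.672 kPa.
Stress increase at mid-clay by the 2:1 spreading method:
Δσ = qBL/((B+z)(L+z)) = 245×5.5×5.5/((5.5+2.35)(5.5+2.35)) = 120.27 kPa
Final effective stress: σ'_f = σ'_0 + Δσ = 31.672 + 120.27 = 151.94 kPa.
Normally consolidated clay, so the full stress increment lies on the virgin compression line:
S_c = C_c·H/(1+e₀)·log₁₀(σ'_f/σ'_0) = 0.34×2.1/(1+0.9)×log₁₀(151.94/31.672)
    = 0.37579 × 0.681 = 0.2559 m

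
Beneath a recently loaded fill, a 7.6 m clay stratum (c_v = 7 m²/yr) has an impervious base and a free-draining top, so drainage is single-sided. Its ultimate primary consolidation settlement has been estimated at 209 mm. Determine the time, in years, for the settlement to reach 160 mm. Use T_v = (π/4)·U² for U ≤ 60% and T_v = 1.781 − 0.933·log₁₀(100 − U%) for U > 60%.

Drainage path length: H_d = H = 7.6 m (single drainage).
U = S(t)/S_ult = 160/209 = 0.7656.
U > 60%: T_v = 1.781 − 0.933·log₁₀(100 − 76.555) = 0.50274.
t = T_v·H_d²/c_v = 0.50274×7.6²/7 = 4.148 years.

t ≈ 4.15 years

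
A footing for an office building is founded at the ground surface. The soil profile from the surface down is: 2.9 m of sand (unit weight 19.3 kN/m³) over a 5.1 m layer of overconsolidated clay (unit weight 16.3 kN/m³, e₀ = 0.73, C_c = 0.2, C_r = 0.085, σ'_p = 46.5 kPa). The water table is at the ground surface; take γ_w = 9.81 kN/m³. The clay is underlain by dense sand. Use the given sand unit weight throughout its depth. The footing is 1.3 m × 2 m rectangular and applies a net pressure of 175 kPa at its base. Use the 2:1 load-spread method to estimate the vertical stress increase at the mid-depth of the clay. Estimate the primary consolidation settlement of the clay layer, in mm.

Mid-depth of clay below the ground surface: z = 2.9 + 5.1/2 = 5.45 m.
Total vertical stress at mid-clay: σ_v = 19.3×2.9 + 16.3×2.55 = 97.535 kPa.
Pore pressure: u = 9.81×(5.45 − 0) = 53.465 kPa.
Initial effective stress: σ'_0 = σ_v − u = 97.535 − 53.465 = 44.07 kPa.
Stress increase at mid-clay by the 2:1 spreading method:
Δσ = qBL/((B+z)(L+z)) = 175×1.3×2/((1.3+5.45)(2+5.45)) = 9.048 kPa
Final effective stress: σ'_f = 44.07 + 9.048 = 53.118 kPa.
σ'_f = 53.118 > σ'_p = 46.5 kPa, so the stress path crosses the preconsolidation pressure — recompression up to σ'_p, then virgin compression beyond:
S_c = H/(1+e₀)·[C_r·log₁₀(σ'_p/σ'_0) + C_c·log₁₀(σ'_f/σ'_p)]
    = 5.1/1.73 × [0.085×log₁₀(46.5/44.07) + 0.2×log₁₀(53.118/46.5)]
    = 2.948 × [0.0019813 + 0.011558] = 0.03991 m

S_c ≈ 39.9 mm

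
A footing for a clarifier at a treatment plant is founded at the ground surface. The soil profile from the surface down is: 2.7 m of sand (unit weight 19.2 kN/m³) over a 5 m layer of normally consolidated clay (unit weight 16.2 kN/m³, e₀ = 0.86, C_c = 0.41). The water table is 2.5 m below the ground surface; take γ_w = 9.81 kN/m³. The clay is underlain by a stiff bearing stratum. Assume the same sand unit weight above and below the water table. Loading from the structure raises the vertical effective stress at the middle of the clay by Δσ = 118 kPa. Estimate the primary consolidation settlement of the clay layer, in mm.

Mid-depth of clay below the ground surface: z = 2.7 + 5/2 = 5.2 m.
Total vertical stress at mid-clay: σ_v = 19.2×2.7 + 16.2×2.5 = 92.34 kPa.
Pore pressure: u = 9.81×(5.2 − 2.5) = 26.487 kPa.
Initial effective stress: σ'_0 = σ_v − u = 92.34 − 26.487 = 65.853 kPa.
Final effective stress: σ'_f = σ'_0 + Δσ = 65.853 + 118 = 183.85 kPa.
Normally consolidated clay, so the full stress increment lies on the virgin compression line:
S_c = C_c·H/(1+e₀)·log₁₀(σ'_f/σ'_0) = 0.41×5/(1+0.86)×log₁₀(183.85/65.853)
    = 1.1022 × 0.44589 = 0.4915 m

S_c ≈ 491 mm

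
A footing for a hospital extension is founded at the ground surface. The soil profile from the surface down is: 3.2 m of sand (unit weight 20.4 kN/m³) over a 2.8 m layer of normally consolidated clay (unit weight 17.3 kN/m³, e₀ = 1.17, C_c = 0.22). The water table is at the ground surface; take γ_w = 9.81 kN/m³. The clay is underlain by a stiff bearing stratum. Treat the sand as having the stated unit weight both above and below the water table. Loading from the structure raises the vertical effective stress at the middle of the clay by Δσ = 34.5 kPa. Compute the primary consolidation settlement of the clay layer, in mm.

S_c ≈ 70.9 mm

Mid-depth of clay below the ground surface: z = 3.2 + 2.8/2 = 4.6 m.
Total vertical stress at mid-clay: σ_v = 20.4×3.2 + 17.3×1.4 = 89.5 kPa.
Pore pressure: u = 9.81×(4.6 − 0) = 45.126 kPa.
Initial effective stress: σ'_0 = σ_v − u = 89.5 − 45.126 = 44.374 kPa.
Final effective stress: σ'_f = σ'_0 + Δσ = 44.374 + 34.5 = 78.874 kPa.
Normally consolidated clay, so the full stress increment lies on the virgin compression line:
S_c = C_c·H/(1+e₀)·log₁₀(σ'_f/σ'_0) = 0.22×2.8/(1+1.17)×log₁₀(78.874/44.374)
    = 0.28387 × 0.24981 = 0.07091 m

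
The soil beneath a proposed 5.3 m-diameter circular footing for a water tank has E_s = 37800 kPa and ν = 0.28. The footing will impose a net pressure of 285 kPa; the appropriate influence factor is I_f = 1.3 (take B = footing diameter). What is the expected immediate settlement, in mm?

Immediate (elastic) settlement: S_e = q·B·(1−ν²)/E_s · I_f.
S_e = 285 × 5.3 × (1 − 0.28²) / 37800 × 1.3
    = 285 × 5.3 × 0.9216 / 37800 × 1.3
    = 0.04788 m = 47.88 mm

S_e ≈ 47.9 mm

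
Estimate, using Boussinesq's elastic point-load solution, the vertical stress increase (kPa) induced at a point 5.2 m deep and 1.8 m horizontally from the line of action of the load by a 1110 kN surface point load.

Boussinesq vertical stress below a point load on an elastic half-space:
Δσ_z = 3P/(2πz²) · [1 + (r/z)²]^(−5/2)
r/z = 1.8/5.2 = 0.34615; [1+(r/z)²]^(−5/2) = 0.75358.
Δσ_z = 3×1110/(2π×5.2²) × 0.75358 = 19.6 × 0.75358 = 14.77 kPa

Δσ_z ≈ 14.8 kPa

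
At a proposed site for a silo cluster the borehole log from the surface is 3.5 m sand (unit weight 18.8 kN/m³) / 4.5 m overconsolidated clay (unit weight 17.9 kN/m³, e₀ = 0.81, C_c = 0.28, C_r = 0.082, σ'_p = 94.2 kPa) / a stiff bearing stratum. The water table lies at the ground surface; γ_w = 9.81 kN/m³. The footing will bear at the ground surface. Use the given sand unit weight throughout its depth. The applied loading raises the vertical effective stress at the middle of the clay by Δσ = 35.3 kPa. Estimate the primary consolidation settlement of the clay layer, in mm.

Mid-depth of clay below the ground surface: z = 3.5 + 4.5/2 = 5.75 m.
Total vertical stress at mid-clay: σ_v = 18.8×3.5 + 17.9×2.25 = 106.07 kPa.
Pore pressure: u = 9.81×(5.75 − 0) = 56.408 kPa.
Initial effective stress: σ'_0 = σ_v − u = 106.07 − 56.408 = 49.662 kPa.
Final effective stress: σ'_f = 49.662 + 35.3 = 84.962 kPa.
σ'_f = 84.962 ≤ σ'_p = 94.2 kPa, so the clay remains overconsolidated and only the recompression index applies:
S_c = C_r·H/(1+e₀)·log₁₀(σ'_f/σ'_0) = 0.082×4.5/1.81×log₁₀(84.962/49.662)
    = 0.20387 × 0.2332 = 0.04754 m

S_c ≈ 47.5 mm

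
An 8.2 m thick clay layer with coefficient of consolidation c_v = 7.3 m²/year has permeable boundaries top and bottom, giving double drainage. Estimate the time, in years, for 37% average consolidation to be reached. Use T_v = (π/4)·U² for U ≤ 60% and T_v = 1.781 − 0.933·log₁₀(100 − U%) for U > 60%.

Drainage path length: H_d = H/2 = 4.1 m (double drainage).
U ≤ 60%: T_v = (π/4)·U² = (π/4)×0.37² = 0.10752.
t = T_v·H_d²/c_v = 0.10752×4.1²/7.3 = 0.2476 years.

t ≈ 0.248 years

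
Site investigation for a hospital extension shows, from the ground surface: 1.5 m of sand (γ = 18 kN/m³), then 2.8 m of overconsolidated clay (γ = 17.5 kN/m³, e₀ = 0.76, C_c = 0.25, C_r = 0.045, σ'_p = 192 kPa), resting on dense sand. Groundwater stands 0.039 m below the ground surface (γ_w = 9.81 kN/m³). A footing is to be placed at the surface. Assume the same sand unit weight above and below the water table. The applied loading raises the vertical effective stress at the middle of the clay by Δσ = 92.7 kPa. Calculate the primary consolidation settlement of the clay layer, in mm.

S_c ≈ 49.8 mm

Mid-depth of clay below the ground surface: z = 1.5 + 2.8/2 = 2.9 m.
Total vertical stress at mid-clay: σ_v = 18×1.5 + 17.5×1.4 = 51.5 kPa.
Pore pressure: u = 9.81×(2.9 − 0.039) = 28.066 kPa.
Initial effective stress: σ'_0 = σ_v − u = 51.5 − 28.066 = 23.434 kPa.
Final effective stress: σ'_f = 23.434 + 92.7 = 116.13 kPa.
σ'_f = 116.13 ≤ σ'_p = 192 kPa, so the clay remains overconsolidated and only the recompression index applies:
S_c = C_r·H/(1+e₀)·log₁₀(σ'_f/σ'_0) = 0.045×2.8/1.76×log₁₀(116.13/23.434)
    = 0.071591 × 0.6951 = 0.04976 m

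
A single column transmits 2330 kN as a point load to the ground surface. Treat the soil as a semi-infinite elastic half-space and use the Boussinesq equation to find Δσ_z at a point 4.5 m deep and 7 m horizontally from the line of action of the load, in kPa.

Boussinesq vertical stress below a point load on an elastic half-space:
Δσ_z = 3P/(2πz²) · [1 + (r/z)²]^(−5/2)
r/z = 7/4.5 = 1.5556; [1+(r/z)²]^(−5/2) = 0.046239.
Δσ_z = 3×2330/(2π×4.5²) × 0.046239 = 54.938 × 0.046239 = 2.54 kPa

Δσ_z ≈ 2.54 kPa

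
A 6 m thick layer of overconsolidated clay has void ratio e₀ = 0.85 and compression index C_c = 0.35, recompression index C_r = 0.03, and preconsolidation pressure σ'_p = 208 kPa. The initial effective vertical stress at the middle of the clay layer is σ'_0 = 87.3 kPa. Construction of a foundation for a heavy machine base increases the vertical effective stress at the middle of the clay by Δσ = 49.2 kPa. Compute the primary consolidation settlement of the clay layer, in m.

S_c ≈ 0.0189 m

Final effective stress: σ'_f = 87.3 + 49.2 = 136.5 kPa.
σ'_f = 136.5 ≤ σ'_p = 208 kPa, so the clay remains overconsolidated and only the recompression index applies:
S_c = C_r·H/(1+e₀)·log₁₀(σ'_f/σ'_0) = 0.03×6/1.85×log₁₀(136.5/87.3)
    = 0.097296 × 0.19412 = 0.01889 m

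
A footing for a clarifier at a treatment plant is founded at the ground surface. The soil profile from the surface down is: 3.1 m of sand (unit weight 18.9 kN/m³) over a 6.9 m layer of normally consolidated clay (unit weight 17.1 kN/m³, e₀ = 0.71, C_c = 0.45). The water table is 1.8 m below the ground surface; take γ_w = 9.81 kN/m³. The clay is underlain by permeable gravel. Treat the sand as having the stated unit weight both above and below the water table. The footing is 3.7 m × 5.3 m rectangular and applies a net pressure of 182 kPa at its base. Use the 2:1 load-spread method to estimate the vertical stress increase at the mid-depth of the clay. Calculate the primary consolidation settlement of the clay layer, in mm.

S_c ≈ 273 mm

Mid-depth of clay below the ground surface: z = 3.1 + 6.9/2 = 6.55 m.
Total vertical stress at mid-clay: σ_v = 18.9×3.1 + 17.1×3.45 = 117.59 kPa.
Pore pressure: u = 9.81×(6.55 − 1.8) = 46.598 kPa.
Initial effective stress: σ'_0 = σ_v − u = 117.59 − 46.598 = 70.992 kPa.
Stress increase at mid-clay by the 2:1 spreading method:
Δσ = qBL/((B+z)(L+z)) = 182×3.7×5.3/((3.7+6.55)(5.3+6.55)) = 29.384 kPa
Final effective stress: σ'_f = σ'_0 + Δσ = 70.992 + 29.384 = 100.38 kPa.
Normally consolidated clay, so the full stress increment lies on the virgin compression line:
S_c = C_c·H/(1+e₀)·log₁₀(σ'_f/σ'_0) = 0.45×6.9/(1+0.71)×log₁₀(100.38/70.992)
    = 1.8158 × 0.15044 = 0.2732 m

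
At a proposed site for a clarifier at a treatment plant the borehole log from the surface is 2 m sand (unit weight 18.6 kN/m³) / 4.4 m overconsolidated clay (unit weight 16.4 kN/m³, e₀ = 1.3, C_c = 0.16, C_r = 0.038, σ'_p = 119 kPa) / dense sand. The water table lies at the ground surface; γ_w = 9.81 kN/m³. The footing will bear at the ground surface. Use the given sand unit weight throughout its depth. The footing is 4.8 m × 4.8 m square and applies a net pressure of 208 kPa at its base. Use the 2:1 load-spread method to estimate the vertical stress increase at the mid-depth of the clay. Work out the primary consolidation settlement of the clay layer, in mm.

S_c ≈ 33 mm

Mid-depth of clay below the ground surface: z = 2 + 4.4/2 = 4.2 m.
Total vertical stress at mid-clay: σ_v = 18.6×2 + 16.4×2.2 = 73.28 kPa.
Pore pressure: u = 9.81×(4.2 − 0) = 41.202 kPa.
Initial effective stress: σ'_0 = σ_v − u = 73.28 − 41.202 = 32.078 kPa.
Stress increase at mid-clay by the 2:1 spreading method:
Δσ = qBL/((B+z)(L+z)) = 208×4.8×4.8/((4.8+4.2)(4.8+4.2)) = 59.164 kPa
Final effective stress: σ'_f = 32.078 + 59.164 = 91.242 kPa.
σ'_f = 91.242 ≤ σ'_p = 119 kPa, so the clay remains overconsolidated and only the recompression index applies:
S_c = C_r·H/(1+e₀)·log₁₀(σ'_f/σ'_0) = 0.038×4.4/2.3×log₁₀(91.242/32.078)
    = 0.072694 × 0.45399 = 0.033 m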